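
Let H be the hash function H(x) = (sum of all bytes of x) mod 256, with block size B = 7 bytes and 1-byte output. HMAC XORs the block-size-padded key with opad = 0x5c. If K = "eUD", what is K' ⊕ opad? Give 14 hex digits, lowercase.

3909185c5c5c5c

Key "eUD" = 65 55 44 is 3 bytes ≤ B = 7; zero-pad to 7 bytes: K' = 65 55 44 00 00 00 00.
XOR each byte with 0x5c: 65⊕5c=39, 55⊕5c=09, 44⊕5c=18, 00⊕5c=5c, 00⊕5c=5c, 00⊕5c=5c, 00⊕5c=5c.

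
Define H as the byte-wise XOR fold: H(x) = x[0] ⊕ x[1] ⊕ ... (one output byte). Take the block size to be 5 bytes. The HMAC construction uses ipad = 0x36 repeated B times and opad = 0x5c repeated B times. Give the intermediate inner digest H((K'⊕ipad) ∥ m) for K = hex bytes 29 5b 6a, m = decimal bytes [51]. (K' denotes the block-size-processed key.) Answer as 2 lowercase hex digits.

Key hex bytes 29 5b 6a is 3 bytes ≤ B = 5; zero-pad to 5 bytes: K' = 29 5b 6a 00 00.
K' ⊕ ipad = 1f 6d 5c 36 36.
Inner input = 1f 6d 5c 36 36 ∥ 33.
Inner hash: XOR 1f⊕6d⊕5c⊕36⊕36⊕33 = 1d.

1d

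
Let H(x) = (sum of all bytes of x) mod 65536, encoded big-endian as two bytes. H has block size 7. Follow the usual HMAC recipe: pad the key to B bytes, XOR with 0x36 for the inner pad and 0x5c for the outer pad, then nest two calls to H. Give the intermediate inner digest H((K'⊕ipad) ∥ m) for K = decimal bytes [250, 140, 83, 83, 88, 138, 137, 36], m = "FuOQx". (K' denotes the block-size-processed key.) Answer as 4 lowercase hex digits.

03a3

Key decimal bytes [250, 140, 83, 83, 88, 138, 137, 36] = fa 8c 53 53 58 8a 89 24 is 8 bytes > B = 7, so hash it first: H(key) = 03 bb, then zero-pad to 7 bytes: K' = 03 bb 00 00 00 00 00.
K' ⊕ ipad = 35 8d 36 36 36 36 36.
Inner input = 35 8d 36 36 36 36 36 ∥ 46 75 4f 51 78.
Inner hash: sum = 53+141+54+54+54+54+54+70+117+79+81+120 = 931 → 03 a3.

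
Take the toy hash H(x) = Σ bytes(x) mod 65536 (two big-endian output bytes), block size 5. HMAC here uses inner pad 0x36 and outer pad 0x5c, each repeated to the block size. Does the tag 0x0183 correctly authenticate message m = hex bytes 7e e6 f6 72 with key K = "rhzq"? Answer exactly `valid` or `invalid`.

Key "rhzq" = 72 68 7a 71 is 4 bytes ≤ B = 5; zero-pad to 5 bytes: K' = 72 68 7a 71 00.
K' ⊕ ipad = 44 5e 4c 47 36; K' ⊕ opad = 2e 34 26 2d 5c.
Inner hash: sum = 68+94+76+71+54+126+230+246+114 = 1079 → 04 37.
Outer hash (recomputed tag): sum = 46+52+38+45+92+4+55 = 332 → 01 4c.
Recomputed tag = 014c; claimed = 0183 → mismatch.

invalid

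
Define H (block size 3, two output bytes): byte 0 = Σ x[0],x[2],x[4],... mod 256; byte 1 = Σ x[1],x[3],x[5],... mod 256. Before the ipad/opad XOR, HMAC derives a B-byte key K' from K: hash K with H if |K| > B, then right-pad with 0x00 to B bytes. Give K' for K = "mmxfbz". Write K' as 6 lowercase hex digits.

474d00

|K| = 6 > B = 3, so first hash the key.
H(K): even-index sum = 327 mod 256 = 71; odd-index sum = 333 mod 256 = 77 → 47 4d.
Zero-pad H(K) = 47 4d to 3 bytes: K' = 47 4d 00.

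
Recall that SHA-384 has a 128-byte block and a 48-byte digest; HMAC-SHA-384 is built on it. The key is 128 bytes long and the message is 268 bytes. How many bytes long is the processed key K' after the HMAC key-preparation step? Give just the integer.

128

Key is 128 ≤ 128 bytes, zero-padded: |K'| = 128.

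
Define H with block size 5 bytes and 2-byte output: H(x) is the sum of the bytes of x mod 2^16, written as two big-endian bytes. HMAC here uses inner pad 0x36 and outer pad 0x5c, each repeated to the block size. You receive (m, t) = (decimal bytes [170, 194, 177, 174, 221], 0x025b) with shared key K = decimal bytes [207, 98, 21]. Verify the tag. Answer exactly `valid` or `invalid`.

Key decimal bytes [207, 98, 21] = cf 62 15 is 3 bytes ≤ B = 5; zero-pad to 5 bytes: K' = cf 62 15 00 00.
K' ⊕ ipad = f9 54 23 36 36; K' ⊕ opad = 93 3e 49 5c 5c.
Inner hash: sum = 249+84+35+54+54+170+194+177+174+221 = 1412 → 05 84.
Outer hash (recomputed tag): sum = 147+62+73+92+92+5+132 = 603 → 02 5b.
Recomputed tag = 025b; claimed = 025b → match.

valid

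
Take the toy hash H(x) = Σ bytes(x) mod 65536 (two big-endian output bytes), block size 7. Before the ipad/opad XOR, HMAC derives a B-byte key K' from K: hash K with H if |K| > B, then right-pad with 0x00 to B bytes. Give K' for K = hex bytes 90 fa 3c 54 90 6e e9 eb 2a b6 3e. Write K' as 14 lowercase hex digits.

|K| = 11 > B = 7, so first hash the key.
H(K): sum = 144+250+60+84+144+110+233+235+42+182+62 = 1546 → 06 0a.
Zero-pad H(K) = 06 0a to 7 bytes: K' = 06 0a 00 00 00 00 00.

060a0000000000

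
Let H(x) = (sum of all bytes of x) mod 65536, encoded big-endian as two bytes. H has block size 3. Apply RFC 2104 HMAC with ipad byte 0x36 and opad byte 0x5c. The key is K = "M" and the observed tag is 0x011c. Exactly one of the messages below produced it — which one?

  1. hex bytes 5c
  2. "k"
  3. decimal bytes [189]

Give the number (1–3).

Key "M" = 4d is 1 byte ≤ B = 3; zero-pad to 3 bytes: K' = 4d 00 00.
K' ⊕ ipad = 7b 36 36; K' ⊕ opad = 11 5c 5c.
m1: inner = H(7b 36 36 5c) = 01 43; tag = H(11 5c 5c 01 43) = 010d
m2: inner = H(7b 36 36 6b) = 01 52; tag = H(11 5c 5c 01 52) = 011c ← matches
m3: inner = H(7b 36 36 bd) = 01 a4; tag = H(11 5c 5c 01 a4) = 016e

2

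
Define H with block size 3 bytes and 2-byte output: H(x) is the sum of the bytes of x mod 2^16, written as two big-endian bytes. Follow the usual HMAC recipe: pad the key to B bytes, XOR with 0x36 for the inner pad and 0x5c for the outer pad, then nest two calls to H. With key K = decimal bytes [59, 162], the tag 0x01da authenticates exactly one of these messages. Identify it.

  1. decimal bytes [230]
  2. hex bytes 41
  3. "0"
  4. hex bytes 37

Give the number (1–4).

Key decimal bytes [59, 162] = 3b a2 is 2 bytes ≤ B = 3; zero-pad to 3 bytes: K' = 3b a2 00.
K' ⊕ ipad = 0d 94 36; K' ⊕ opad = 67 fe 5c.
m1: inner = H(0d 94 36 e6) = 01 bd; tag = H(67 fe 5c 01 bd) = 027f
m2: inner = H(0d 94 36 41) = 01 18; tag = H(67 fe 5c 01 18) = 01da ← matches
m3: inner = H(0d 94 36 30) = 01 07; tag = H(67 fe 5c 01 07) = 01c9
m4: inner = H(0d 94 36 37) = 01 0e; tag = H(67 fe 5c 01 0e) = 01d0

2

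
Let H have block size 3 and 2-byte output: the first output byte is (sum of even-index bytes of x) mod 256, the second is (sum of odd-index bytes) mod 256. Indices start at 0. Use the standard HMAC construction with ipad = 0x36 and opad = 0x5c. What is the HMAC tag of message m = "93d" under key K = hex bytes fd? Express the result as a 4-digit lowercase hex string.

d090

Key hex bytes fd is 1 byte ≤ B = 3; zero-pad to 3 bytes: K' = fd 00 00.
K' ⊕ ipad = cb 36 36.  K' ⊕ opad = a1 5c 5c.
Inner input = (K'⊕ipad) ∥ m = cb 36 36 ∥ 39 33 64.
Inner hash: even-index sum = 308 mod 256 = 52; odd-index sum = 211 mod 256 = 211 → 34 d3.
Outer input = (K'⊕opad) ∥ inner = a1 5c 5c ∥ 34 d3.
Outer hash (tag): even-index sum = 464 mod 256 = 208; odd-index sum = 144 mod 256 = 144 → d0 90.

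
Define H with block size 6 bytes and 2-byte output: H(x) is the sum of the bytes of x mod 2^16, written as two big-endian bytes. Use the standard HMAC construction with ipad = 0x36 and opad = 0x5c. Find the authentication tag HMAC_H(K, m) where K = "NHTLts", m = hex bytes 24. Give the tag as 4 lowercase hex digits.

0114

Key "NHTLts" = 4e 48 54 4c 74 73 is exactly B = 6 bytes: K' = 4e 48 54 4c 74 73.
K' ⊕ ipad = 78 7e 62 7a 42 45.  K' ⊕ opad = 12 14 08 10 28 2f.
Inner input = (K'⊕ipad) ∥ m = 78 7e 62 7a 42 45 ∥ 24.
Inner hash: sum = 120+126+98+122+66+69+36 = 637 → 02 7d.
Outer input = (K'⊕opad) ∥ inner = 12 14 08 10 28 2f ∥ 02 7d.
Outer hash (tag): sum = 18+20+8+16+40+47+2+125 = 276 → 01 14.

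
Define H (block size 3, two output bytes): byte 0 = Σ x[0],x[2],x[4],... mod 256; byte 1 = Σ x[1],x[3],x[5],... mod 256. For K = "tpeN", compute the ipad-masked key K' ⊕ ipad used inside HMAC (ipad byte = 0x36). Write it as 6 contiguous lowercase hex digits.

ef8836

Key "tpeN" = 74 70 65 4e is 4 bytes > B = 3, so hash it first: H(key) = d9 be, then zero-pad to 3 bytes: K' = d9 be 00.
XOR each byte with 0x36: d9⊕36=ef, be⊕36=88, 00⊕36=36.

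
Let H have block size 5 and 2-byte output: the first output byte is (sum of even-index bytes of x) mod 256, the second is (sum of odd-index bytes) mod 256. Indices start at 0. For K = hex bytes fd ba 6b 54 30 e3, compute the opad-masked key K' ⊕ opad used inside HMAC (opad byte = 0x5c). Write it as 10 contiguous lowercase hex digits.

Key hex bytes fd ba 6b 54 30 e3 is 6 bytes > B = 5, so hash it first: H(key) = 98 f1, then zero-pad to 5 bytes: K' = 98 f1 00 00 00.
XOR each byte with 0x5c: 98⊕5c=c4, f1⊕5c=ad, 00⊕5c=5c, 00⊕5c=5c, 00⊕5c=5c.

c4ad5c5c5c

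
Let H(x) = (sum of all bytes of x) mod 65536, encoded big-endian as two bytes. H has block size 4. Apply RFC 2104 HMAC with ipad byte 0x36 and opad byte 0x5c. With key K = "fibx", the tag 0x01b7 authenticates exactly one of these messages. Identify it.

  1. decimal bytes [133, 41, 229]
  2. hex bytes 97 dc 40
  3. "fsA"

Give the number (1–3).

1

Key "fibx" = 66 69 62 78 is exactly B = 4 bytes: K' = 66 69 62 78.
K' ⊕ ipad = 50 5f 54 4e; K' ⊕ opad = 3a 35 3e 24.
m1: inner = H(50 5f 54 4e 85 29 e5) = 02 e4; tag = H(3a 35 3e 24 02 e4) = 01b7 ← matches
m2: inner = H(50 5f 54 4e 97 dc 40) = 03 04; tag = H(3a 35 3e 24 03 04) = 00d8
m3: inner = H(50 5f 54 4e 66 73 41) = 02 6b; tag = H(3a 35 3e 24 02 6b) = 013e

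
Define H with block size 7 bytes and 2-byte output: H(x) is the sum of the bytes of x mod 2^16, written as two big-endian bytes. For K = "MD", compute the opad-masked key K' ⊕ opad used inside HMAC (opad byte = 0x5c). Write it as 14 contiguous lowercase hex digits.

Key "MD" = 4d 44 is 2 bytes ≤ B = 7; zero-pad to 7 bytes: K' = 4d 44 00 00 00 00 00.
XOR each byte with 0x5c: 4d⊕5c=11, 44⊕5c=18, 00⊕5c=5c, 00⊕5c=5c, 00⊕5c=5c, 00⊕5c=5c, 00⊕5c=5c.

11185c5c5c5c5c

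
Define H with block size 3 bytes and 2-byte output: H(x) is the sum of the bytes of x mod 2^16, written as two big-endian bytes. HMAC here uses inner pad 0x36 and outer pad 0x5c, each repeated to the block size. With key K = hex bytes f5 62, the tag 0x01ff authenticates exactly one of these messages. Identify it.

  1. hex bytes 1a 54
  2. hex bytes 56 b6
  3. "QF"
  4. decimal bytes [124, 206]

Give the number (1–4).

Key hex bytes f5 62 is 2 bytes ≤ B = 3; zero-pad to 3 bytes: K' = f5 62 00.
K' ⊕ ipad = c3 54 36; K' ⊕ opad = a9 3e 5c.
m1: inner = H(c3 54 36 1a 54) = 01 bb; tag = H(a9 3e 5c 01 bb) = 01ff ← matches
m2: inner = H(c3 54 36 56 b6) = 02 59; tag = H(a9 3e 5c 02 59) = 019e
m3: inner = H(c3 54 36 51 46) = 01 e4; tag = H(a9 3e 5c 01 e4) = 0228
m4: inner = H(c3 54 36 7c ce) = 02 97; tag = H(a9 3e 5c 02 97) = 01dc

1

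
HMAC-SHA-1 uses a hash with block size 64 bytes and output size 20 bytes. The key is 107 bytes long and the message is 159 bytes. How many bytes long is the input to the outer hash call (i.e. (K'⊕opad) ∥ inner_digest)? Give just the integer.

Key is 107 > 64 bytes, so it is hashed to 20 bytes then zero-padded to 64: |K'| = 64.
Outer input = (K'⊕opad) ∥ H(inner) → 64 + 20 = 84 bytes.

84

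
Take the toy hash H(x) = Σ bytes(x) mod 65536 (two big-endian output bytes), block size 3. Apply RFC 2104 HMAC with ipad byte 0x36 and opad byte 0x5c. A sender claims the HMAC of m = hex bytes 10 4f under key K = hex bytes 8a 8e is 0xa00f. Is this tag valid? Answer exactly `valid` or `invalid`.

Key hex bytes 8a 8e is 2 bytes ≤ B = 3; zero-pad to 3 bytes: K' = 8a 8e 00.
K' ⊕ ipad = bc b8 36; K' ⊕ opad = d6 d2 5c.
Inner hash: sum = 188+184+54+16+79 = 521 → 02 09.
Outer hash (recomputed tag): sum = 214+210+92+2+9 = 527 → 02 0f.
Recomputed tag = 020f; claimed = a00f → mismatch.

invalid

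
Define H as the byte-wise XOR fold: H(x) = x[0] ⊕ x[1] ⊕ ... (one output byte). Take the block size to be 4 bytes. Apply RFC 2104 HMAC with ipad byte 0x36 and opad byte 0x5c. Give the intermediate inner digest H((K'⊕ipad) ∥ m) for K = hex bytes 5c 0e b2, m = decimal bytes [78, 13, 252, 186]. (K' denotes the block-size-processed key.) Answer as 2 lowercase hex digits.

e5

Key hex bytes 5c 0e b2 is 3 bytes ≤ B = 4; zero-pad to 4 bytes: K' = 5c 0e b2 00.
K' ⊕ ipad = 6a 38 84 36.
Inner input = 6a 38 84 36 ∥ 4e 0d fc ba.
Inner hash: XOR 6a⊕38⊕84⊕36⊕4e⊕0d⊕fc⊕ba = e5.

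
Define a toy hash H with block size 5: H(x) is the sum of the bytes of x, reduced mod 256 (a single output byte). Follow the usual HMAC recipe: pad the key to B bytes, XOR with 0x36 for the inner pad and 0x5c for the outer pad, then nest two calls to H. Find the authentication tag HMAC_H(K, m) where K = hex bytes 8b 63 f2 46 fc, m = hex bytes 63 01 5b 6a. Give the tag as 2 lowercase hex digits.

b7

Key hex bytes 8b 63 f2 46 fc is exactly B = 5 bytes: K' = 8b 63 f2 46 fc.
K' ⊕ ipad = bd 55 c4 70 ca.  K' ⊕ opad = d7 3f ae 1a a0.
Inner input = (K'⊕ipad) ∥ m = bd 55 c4 70 ca ∥ 63 01 5b 6a.
Inner hash: sum = 189+85+196+112+202+99+1+91+106 = 1081; mod 256 = 57 → 39.
Outer input = (K'⊕opad) ∥ inner = d7 3f ae 1a a0 ∥ 39.
Outer hash (tag): sum = 215+63+174+26+160+57 = 695; mod 256 = 183 → b7.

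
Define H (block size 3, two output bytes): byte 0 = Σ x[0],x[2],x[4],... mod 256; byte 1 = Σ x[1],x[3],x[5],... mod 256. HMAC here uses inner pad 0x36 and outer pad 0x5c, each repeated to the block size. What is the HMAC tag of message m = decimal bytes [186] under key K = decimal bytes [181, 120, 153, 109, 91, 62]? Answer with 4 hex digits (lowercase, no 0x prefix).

Key decimal bytes [181, 120, 153, 109, 91, 62] = b5 78 99 6d 5b 3e is 6 bytes > B = 3, so hash it first: H(key) = a9 23, then zero-pad to 3 bytes: K' = a9 23 00.
K' ⊕ ipad = 9f 15 36.  K' ⊕ opad = f5 7f 5c.
Inner input = (K'⊕ipad) ∥ m = 9f 15 36 ∥ ba.
Inner hash: even-index sum = 213 mod 256 = 213; odd-index sum = 207 mod 256 = 207 → d5 cf.
Outer input = (K'⊕opad) ∥ inner = f5 7f 5c ∥ d5 cf.
Outer hash (tag): even-index sum = 544 mod 256 = 32; odd-index sum = 340 mod 256 = 84 → 20 54.

2054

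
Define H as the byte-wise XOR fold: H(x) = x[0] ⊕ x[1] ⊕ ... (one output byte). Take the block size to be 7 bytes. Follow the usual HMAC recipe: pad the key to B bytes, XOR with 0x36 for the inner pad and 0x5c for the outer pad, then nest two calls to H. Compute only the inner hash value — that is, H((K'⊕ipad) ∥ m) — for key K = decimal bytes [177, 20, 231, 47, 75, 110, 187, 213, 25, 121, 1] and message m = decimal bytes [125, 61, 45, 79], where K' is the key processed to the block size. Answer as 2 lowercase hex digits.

Key decimal bytes [177, 20, 231, 47, 75, 110, 187, 213, 25, 121, 1] = b1 14 e7 2f 4b 6e bb d5 19 79 01 is 11 bytes > B = 7, so hash it first: H(key) = 47, then zero-pad to 7 bytes: K' = 47 00 00 00 00 00 00.
K' ⊕ ipad = 71 36 36 36 36 36 36.
Inner input = 71 36 36 36 36 36 36 ∥ 7d 3d 2d 4f.
Inner hash: XOR 71⊕36⊕36⊕36⊕36⊕36⊕36⊕7d⊕3d⊕2d⊕4f = 53.

53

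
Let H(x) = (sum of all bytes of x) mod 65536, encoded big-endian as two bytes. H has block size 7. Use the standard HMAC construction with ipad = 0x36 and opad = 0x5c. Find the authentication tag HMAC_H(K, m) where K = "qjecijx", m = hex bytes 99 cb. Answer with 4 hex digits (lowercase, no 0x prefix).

0225

Key "qjecijx" = 71 6a 65 63 69 6a 78 is exactly B = 7 bytes: K' = 71 6a 65 63 69 6a 78.
K' ⊕ ipad = 47 5c 53 55 5f 5c 4e.  K' ⊕ opad = 2d 36 39 3f 35 36 24.
Inner input = (K'⊕ipad) ∥ m = 47 5c 53 55 5f 5c 4e ∥ 99 cb.
Inner hash: sum = 71+92+83+85+95+92+78+153+203 = 952 → 03 b8.
Outer input = (K'⊕opad) ∥ inner = 2d 36 39 3f 35 36 24 ∥ 03 b8.
Outer hash (tag): sum = 45+54+57+63+53+54+36+3+184 = 549 → 02 25.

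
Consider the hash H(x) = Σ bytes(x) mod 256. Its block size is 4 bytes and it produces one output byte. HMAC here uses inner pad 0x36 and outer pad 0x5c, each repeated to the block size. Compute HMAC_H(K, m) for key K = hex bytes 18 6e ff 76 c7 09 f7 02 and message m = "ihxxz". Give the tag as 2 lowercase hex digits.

Key hex bytes 18 6e ff 76 c7 09 f7 02 is 8 bytes > B = 4, so hash it first: H(key) = c4, then zero-pad to 4 bytes: K' = c4 00 00 00.
K' ⊕ ipad = f2 36 36 36.  K' ⊕ opad = 98 5c 5c 5c.
Inner input = (K'⊕ipad) ∥ m = f2 36 36 36 ∥ 69 68 78 78 7a.
Inner hash: sum = 242+54+54+54+105+104+120+120+122 = 975; mod 256 = 207 → cf.
Outer input = (K'⊕opad) ∥ inner = 98 5c 5c 5c ∥ cf.
Outer hash (tag): sum = 152+92+92+92+207 = 635; mod 256 = 123 → 7b.

7b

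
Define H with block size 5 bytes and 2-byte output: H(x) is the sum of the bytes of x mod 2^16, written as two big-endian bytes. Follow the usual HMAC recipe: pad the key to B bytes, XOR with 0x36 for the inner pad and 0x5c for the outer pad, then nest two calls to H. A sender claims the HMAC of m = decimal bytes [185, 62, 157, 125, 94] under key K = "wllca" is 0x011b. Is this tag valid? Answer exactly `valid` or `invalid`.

Key "wllca" = 77 6c 6c 63 61 is exactly B = 5 bytes: K' = 77 6c 6c 63 61.
K' ⊕ ipad = 41 5a 5a 55 57; K' ⊕ opad = 2b 30 30 3f 3d.
Inner hash: sum = 65+90+90+85+87+185+62+157+125+94 = 1040 → 04 10.
Outer hash (recomputed tag): sum = 43+48+48+63+61+4+16 = 283 → 01 1b.
Recomputed tag = 011b; claimed = 011b → match.

valid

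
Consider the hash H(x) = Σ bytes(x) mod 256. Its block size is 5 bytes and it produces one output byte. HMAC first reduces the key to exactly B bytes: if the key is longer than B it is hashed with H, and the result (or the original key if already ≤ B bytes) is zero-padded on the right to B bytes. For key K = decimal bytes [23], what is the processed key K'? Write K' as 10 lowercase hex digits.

1700000000

Key decimal bytes [23] = 17 is 1 byte ≤ B = 5; zero-pad to 5 bytes: K' = 17 00 00 00 00.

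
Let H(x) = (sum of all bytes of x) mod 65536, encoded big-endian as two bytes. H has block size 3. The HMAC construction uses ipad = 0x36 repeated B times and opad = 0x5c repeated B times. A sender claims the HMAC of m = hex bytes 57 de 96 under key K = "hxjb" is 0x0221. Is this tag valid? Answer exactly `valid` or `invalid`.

Key "hxjb" = 68 78 6a 62 is 4 bytes > B = 3, so hash it first: H(key) = 01 ac, then zero-pad to 3 bytes: K' = 01 ac 00.
K' ⊕ ipad = 37 9a 36; K' ⊕ opad = 5d f0 5c.
Inner hash: sum = 55+154+54+87+222+150 = 722 → 02 d2.
Outer hash (recomputed tag): sum = 93+240+92+2+210 = 637 → 02 7d.
Recomputed tag = 027d; claimed = 0221 → mismatch.

invalid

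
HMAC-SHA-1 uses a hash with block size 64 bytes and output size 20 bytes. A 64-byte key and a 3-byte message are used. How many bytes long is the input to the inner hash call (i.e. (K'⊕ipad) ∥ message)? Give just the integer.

67

Key is 64 ≤ 64 bytes, zero-padded: |K'| = 64.
Inner input = (K'⊕ipad) ∥ m → 64 + 3 = 67 bytes.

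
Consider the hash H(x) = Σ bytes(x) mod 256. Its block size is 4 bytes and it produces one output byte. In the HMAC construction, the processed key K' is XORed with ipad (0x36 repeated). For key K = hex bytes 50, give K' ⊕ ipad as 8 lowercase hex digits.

66363636

Key hex bytes 50 is 1 byte ≤ B = 4; zero-pad to 4 bytes: K' = 50 00 00 00.
XOR each byte with 0x36: 50⊕36=66, 00⊕36=36, 00⊕36=36, 00⊕36=36.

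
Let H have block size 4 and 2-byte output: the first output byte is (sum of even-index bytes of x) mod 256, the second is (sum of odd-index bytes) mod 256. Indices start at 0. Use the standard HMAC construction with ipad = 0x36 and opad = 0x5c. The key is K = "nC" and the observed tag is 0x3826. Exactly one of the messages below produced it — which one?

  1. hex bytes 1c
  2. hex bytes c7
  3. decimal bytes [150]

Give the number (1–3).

Key "nC" = 6e 43 is 2 bytes ≤ B = 4; zero-pad to 4 bytes: K' = 6e 43 00 00.
K' ⊕ ipad = 58 75 36 36; K' ⊕ opad = 32 1f 5c 5c.
m1: inner = H(58 75 36 36 1c) = aa ab; tag = H(32 1f 5c 5c aa ab) = 3826 ← matches
m2: inner = H(58 75 36 36 c7) = 55 ab; tag = H(32 1f 5c 5c 55 ab) = e326
m3: inner = H(58 75 36 36 96) = 24 ab; tag = H(32 1f 5c 5c 24 ab) = b226

1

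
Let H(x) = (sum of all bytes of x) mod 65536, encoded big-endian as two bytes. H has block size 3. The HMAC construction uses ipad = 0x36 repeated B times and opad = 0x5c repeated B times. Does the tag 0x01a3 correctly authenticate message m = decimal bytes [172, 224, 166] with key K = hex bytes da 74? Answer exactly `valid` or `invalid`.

Key hex bytes da 74 is 2 bytes ≤ B = 3; zero-pad to 3 bytes: K' = da 74 00.
K' ⊕ ipad = ec 42 36; K' ⊕ opad = 86 28 5c.
Inner hash: sum = 236+66+54+172+224+166 = 918 → 03 96.
Outer hash (recomputed tag): sum = 134+40+92+3+150 = 419 → 01 a3.
Recomputed tag = 01a3; claimed = 01a3 → match.

valid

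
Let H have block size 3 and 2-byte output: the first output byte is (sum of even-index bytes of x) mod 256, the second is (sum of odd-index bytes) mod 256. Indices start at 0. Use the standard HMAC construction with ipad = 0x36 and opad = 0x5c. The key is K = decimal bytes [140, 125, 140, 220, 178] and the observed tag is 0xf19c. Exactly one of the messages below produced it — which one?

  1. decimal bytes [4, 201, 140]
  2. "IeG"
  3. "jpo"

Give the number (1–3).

2

Key decimal bytes [140, 125, 140, 220, 178] = 8c 7d 8c dc b2 is 5 bytes > B = 3, so hash it first: H(key) = ca 59, then zero-pad to 3 bytes: K' = ca 59 00.
K' ⊕ ipad = fc 6f 36; K' ⊕ opad = 96 05 5c.
m1: inner = H(fc 6f 36 04 c9 8c) = fb ff; tag = H(96 05 5c fb ff) = f100
m2: inner = H(fc 6f 36 49 65 47) = 97 ff; tag = H(96 05 5c 97 ff) = f19c ← matches
m3: inner = H(fc 6f 36 6a 70 6f) = a2 48; tag = H(96 05 5c a2 48) = 3aa7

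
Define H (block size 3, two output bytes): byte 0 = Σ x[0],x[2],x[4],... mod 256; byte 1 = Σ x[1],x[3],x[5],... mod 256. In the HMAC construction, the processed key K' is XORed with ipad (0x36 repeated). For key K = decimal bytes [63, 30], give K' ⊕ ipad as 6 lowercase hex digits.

Key decimal bytes [63, 30] = 3f 1e is 2 bytes ≤ B = 3; zero-pad to 3 bytes: K' = 3f 1e 00.
XOR each byte with 0x36: 3f⊕36=09, 1e⊕36=28, 00⊕36=36.

092836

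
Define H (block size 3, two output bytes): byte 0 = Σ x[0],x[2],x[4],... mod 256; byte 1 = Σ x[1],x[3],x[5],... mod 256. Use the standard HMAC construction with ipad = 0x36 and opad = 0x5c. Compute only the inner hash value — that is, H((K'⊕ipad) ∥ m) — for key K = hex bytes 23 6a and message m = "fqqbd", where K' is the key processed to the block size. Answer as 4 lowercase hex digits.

Key hex bytes 23 6a is 2 bytes ≤ B = 3; zero-pad to 3 bytes: K' = 23 6a 00.
K' ⊕ ipad = 15 5c 36.
Inner input = 15 5c 36 ∥ 66 71 71 62 64.
Inner hash: even-index sum = 286 mod 256 = 30; odd-index sum = 407 mod 256 = 151 → 1e 97.

1e97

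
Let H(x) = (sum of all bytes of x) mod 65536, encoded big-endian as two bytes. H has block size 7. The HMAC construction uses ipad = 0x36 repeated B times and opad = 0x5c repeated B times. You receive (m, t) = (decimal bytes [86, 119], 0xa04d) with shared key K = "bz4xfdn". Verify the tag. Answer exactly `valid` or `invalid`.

Key "bz4xfdn" = 62 7a 34 78 66 64 6e is exactly B = 7 bytes: K' = 62 7a 34 78 66 64 6e.
K' ⊕ ipad = 54 4c 02 4e 50 52 58; K' ⊕ opad = 3e 26 68 24 3a 38 32.
Inner hash: sum = 84+76+2+78+80+82+88+86+119 = 695 → 02 b7.
Outer hash (recomputed tag): sum = 62+38+104+36+58+56+50+2+183 = 589 → 02 4d.
Recomputed tag = 024d; claimed = a04d → mismatch.

invalid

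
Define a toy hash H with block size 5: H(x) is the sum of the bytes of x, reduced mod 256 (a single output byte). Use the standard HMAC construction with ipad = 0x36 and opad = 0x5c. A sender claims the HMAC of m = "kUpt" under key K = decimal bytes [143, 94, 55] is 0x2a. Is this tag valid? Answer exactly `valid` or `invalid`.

valid

Key decimal bytes [143, 94, 55] = 8f 5e 37 is 3 bytes ≤ B = 5; zero-pad to 5 bytes: K' = 8f 5e 37 00 00.
K' ⊕ ipad = b9 68 01 36 36; K' ⊕ opad = d3 02 6b 5c 5c.
Inner hash: sum = 185+104+1+54+54+107+85+112+116 = 818; mod 256 = 50 → 32.
Outer hash (recomputed tag): sum = 211+2+107+92+92+50 = 554; mod 256 = 42 → 2a.
Recomputed tag = 2a; claimed = 2a → match.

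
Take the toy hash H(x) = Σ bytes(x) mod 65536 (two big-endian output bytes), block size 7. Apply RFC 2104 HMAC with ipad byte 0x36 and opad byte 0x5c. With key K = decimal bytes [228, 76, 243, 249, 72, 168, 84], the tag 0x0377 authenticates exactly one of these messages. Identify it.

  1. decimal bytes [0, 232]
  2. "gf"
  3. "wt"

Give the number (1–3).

Key decimal bytes [228, 76, 243, 249, 72, 168, 84] = e4 4c f3 f9 48 a8 54 is exactly B = 7 bytes: K' = e4 4c f3 f9 48 a8 54.
K' ⊕ ipad = d2 7a c5 cf 7e 9e 62; K' ⊕ opad = b8 10 af a5 14 f4 08.
m1: inner = H(d2 7a c5 cf 7e 9e 62 00 e8) = 05 46; tag = H(b8 10 af a5 14 f4 08 05 46) = 0377 ← matches
m2: inner = H(d2 7a c5 cf 7e 9e 62 67 66) = 05 2b; tag = H(b8 10 af a5 14 f4 08 05 2b) = 035c
m3: inner = H(d2 7a c5 cf 7e 9e 62 77 74) = 05 49; tag = H(b8 10 af a5 14 f4 08 05 49) = 037a

1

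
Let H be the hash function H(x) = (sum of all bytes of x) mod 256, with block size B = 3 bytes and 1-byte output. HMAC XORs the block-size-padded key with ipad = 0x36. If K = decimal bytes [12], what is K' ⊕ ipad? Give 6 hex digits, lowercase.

Key decimal bytes [12] = 0c is 1 byte ≤ B = 3; zero-pad to 3 bytes: K' = 0c 00 00.
XOR each byte with 0x36: 0c⊕36=3a, 00⊕36=36, 00⊕36=36.

3a3636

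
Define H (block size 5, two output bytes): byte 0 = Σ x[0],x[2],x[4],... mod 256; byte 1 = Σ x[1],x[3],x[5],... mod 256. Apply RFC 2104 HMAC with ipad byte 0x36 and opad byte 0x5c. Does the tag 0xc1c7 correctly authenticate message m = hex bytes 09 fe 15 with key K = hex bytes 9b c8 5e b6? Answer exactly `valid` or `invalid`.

Key hex bytes 9b c8 5e b6 is 4 bytes ≤ B = 5; zero-pad to 5 bytes: K' = 9b c8 5e b6 00.
K' ⊕ ipad = ad fe 68 80 36; K' ⊕ opad = c7 94 02 ea 5c.
Inner hash: even-index sum = 585 mod 256 = 73; odd-index sum = 412 mod 256 = 156 → 49 9c.
Outer hash (recomputed tag): even-index sum = 449 mod 256 = 193; odd-index sum = 455 mod 256 = 199 → c1 c7.
Recomputed tag = c1c7; claimed = c1c7 → match.

valid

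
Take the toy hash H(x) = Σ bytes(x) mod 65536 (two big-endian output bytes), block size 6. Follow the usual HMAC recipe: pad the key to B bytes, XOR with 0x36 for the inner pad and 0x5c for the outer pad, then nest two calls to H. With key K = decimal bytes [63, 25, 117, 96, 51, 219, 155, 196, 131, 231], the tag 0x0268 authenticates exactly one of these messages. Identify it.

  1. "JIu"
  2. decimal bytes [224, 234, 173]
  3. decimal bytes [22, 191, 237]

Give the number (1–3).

1

Key decimal bytes [63, 25, 117, 96, 51, 219, 155, 196, 131, 231] = 3f 19 75 60 33 db 9b c4 83 e7 is 10 bytes > B = 6, so hash it first: H(key) = 05 04, then zero-pad to 6 bytes: K' = 05 04 00 00 00 00.
K' ⊕ ipad = 33 32 36 36 36 36; K' ⊕ opad = 59 58 5c 5c 5c 5c.
m1: inner = H(33 32 36 36 36 36 4a 49 75) = 02 45; tag = H(59 58 5c 5c 5c 5c 02 45) = 0268 ← matches
m2: inner = H(33 32 36 36 36 36 e0 ea ad) = 03 b4; tag = H(59 58 5c 5c 5c 5c 03 b4) = 02d8
m3: inner = H(33 32 36 36 36 36 16 bf ed) = 02 ff; tag = H(59 58 5c 5c 5c 5c 02 ff) = 0322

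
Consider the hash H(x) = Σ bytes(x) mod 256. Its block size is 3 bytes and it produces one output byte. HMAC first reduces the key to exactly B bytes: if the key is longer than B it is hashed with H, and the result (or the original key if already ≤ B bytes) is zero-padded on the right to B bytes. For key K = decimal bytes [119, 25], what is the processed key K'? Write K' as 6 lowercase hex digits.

771900

Key decimal bytes [119, 25] = 77 19 is 2 bytes ≤ B = 3; zero-pad to 3 bytes: K' = 77 19 00.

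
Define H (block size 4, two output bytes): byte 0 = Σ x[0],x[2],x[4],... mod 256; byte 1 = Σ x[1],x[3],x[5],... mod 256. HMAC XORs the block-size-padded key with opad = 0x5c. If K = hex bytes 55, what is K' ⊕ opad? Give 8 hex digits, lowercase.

Key hex bytes 55 is 1 byte ≤ B = 4; zero-pad to 4 bytes: K' = 55 00 00 00.
XOR each byte with 0x5c: 55⊕5c=09, 00⊕5c=5c, 00⊕5c=5c, 00⊕5c=5c.

095c5c5c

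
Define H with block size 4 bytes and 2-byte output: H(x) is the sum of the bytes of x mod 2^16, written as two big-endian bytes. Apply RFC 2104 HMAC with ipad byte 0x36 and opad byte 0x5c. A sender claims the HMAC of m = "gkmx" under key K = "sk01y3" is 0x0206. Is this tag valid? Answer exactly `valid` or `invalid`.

Key "sk01y3" = 73 6b 30 31 79 33 is 6 bytes > B = 4, so hash it first: H(key) = 01 eb, then zero-pad to 4 bytes: K' = 01 eb 00 00.
K' ⊕ ipad = 37 dd 36 36; K' ⊕ opad = 5d b7 5c 5c.
Inner hash: sum = 55+221+54+54+103+107+109+120 = 823 → 03 37.
Outer hash (recomputed tag): sum = 93+183+92+92+3+55 = 518 → 02 06.
Recomputed tag = 0206; claimed = 0206 → match.

valid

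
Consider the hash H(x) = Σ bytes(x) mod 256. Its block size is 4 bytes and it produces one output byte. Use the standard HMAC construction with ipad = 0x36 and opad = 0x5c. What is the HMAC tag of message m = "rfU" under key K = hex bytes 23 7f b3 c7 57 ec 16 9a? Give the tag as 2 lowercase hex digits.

6f

Key hex bytes 23 7f b3 c7 57 ec 16 9a is 8 bytes > B = 4, so hash it first: H(key) = 0f, then zero-pad to 4 bytes: K' = 0f 00 00 00.
K' ⊕ ipad = 39 36 36 36.  K' ⊕ opad = 53 5c 5c 5c.
Inner input = (K'⊕ipad) ∥ m = 39 36 36 36 ∥ 72 66 55.
Inner hash: sum = 57+54+54+54+114+102+85 = 520; mod 256 = 8 → 08.
Outer input = (K'⊕opad) ∥ inner = 53 5c 5c 5c ∥ 08.
Outer hash (tag): sum = 83+92+92+92+8 = 367; mod 256 = 111 → 6f.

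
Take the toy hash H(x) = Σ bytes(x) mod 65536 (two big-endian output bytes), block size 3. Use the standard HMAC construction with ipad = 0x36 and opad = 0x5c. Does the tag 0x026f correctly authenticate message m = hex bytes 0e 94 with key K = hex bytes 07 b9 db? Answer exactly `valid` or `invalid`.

Key hex bytes 07 b9 db is exactly B = 3 bytes: K' = 07 b9 db.
K' ⊕ ipad = 31 8f ed; K' ⊕ opad = 5b e5 87.
Inner hash: sum = 49+143+237+14+148 = 591 → 02 4f.
Outer hash (recomputed tag): sum = 91+229+135+2+79 = 536 → 02 18.
Recomputed tag = 0218; claimed = 026f → mismatch.

invalid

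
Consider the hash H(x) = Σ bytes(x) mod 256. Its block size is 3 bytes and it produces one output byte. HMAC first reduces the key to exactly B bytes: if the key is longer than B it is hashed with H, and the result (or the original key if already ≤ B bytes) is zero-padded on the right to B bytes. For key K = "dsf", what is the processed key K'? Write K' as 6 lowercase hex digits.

647366

Key "dsf" = 64 73 66 is exactly B = 3 bytes: K' = 64 73 66.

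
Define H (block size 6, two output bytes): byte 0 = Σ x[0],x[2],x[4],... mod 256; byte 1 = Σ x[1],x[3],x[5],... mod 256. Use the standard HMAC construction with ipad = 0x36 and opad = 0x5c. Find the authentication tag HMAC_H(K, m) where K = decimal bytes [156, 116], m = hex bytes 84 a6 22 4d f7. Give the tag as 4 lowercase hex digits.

Key decimal bytes [156, 116] = 9c 74 is 2 bytes ≤ B = 6; zero-pad to 6 bytes: K' = 9c 74 00 00 00 00.
K' ⊕ ipad = aa 42 36 36 36 36.  K' ⊕ opad = c0 28 5c 5c 5c 5c.
Inner input = (K'⊕ipad) ∥ m = aa 42 36 36 36 36 ∥ 84 a6 22 4d f7.
Inner hash: even-index sum = 691 mod 256 = 179; odd-index sum = 417 mod 256 = 161 → b3 a1.
Outer input = (K'⊕opad) ∥ inner = c0 28 5c 5c 5c 5c ∥ b3 a1.
Outer hash (tag): even-index sum = 555 mod 256 = 43; odd-index sum = 385 mod 256 = 129 → 2b 81.

2b81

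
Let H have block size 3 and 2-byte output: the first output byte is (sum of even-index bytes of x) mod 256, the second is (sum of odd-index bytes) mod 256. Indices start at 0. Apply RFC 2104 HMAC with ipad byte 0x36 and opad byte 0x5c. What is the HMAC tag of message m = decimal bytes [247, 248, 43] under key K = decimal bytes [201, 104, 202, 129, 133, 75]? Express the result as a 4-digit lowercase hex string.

Key decimal bytes [201, 104, 202, 129, 133, 75] = c9 68 ca 81 85 4b is 6 bytes > B = 3, so hash it first: H(key) = 18 34, then zero-pad to 3 bytes: K' = 18 34 00.
K' ⊕ ipad = 2e 02 36.  K' ⊕ opad = 44 68 5c.
Inner input = (K'⊕ipad) ∥ m = 2e 02 36 ∥ f7 f8 2b.
Inner hash: even-index sum = 348 mod 256 = 92; odd-index sum = 292 mod 256 = 36 → 5c 24.
Outer input = (K'⊕opad) ∥ inner = 44 68 5c ∥ 5c 24.
Outer hash (tag): even-index sum = 196 mod 256 = 196; odd-index sum = 196 mod 256 = 196 → c4 c4.

c4c4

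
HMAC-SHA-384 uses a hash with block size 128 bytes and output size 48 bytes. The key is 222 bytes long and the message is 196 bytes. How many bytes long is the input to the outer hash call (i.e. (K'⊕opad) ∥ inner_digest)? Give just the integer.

Key is 222 > 128 bytes, so it is hashed to 48 bytes then zero-padded to 128: |K'| = 128.
Outer input = (K'⊕opad) ∥ H(inner) → 128 + 48 = 176 bytes.

176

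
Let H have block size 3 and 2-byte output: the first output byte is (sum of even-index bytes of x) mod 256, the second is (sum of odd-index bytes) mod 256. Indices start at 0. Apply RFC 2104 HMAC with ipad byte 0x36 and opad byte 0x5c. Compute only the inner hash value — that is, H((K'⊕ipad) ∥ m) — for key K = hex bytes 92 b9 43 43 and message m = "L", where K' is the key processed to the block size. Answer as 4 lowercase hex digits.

1916

Key hex bytes 92 b9 43 43 is 4 bytes > B = 3, so hash it first: H(key) = d5 fc, then zero-pad to 3 bytes: K' = d5 fc 00.
K' ⊕ ipad = e3 ca 36.
Inner input = e3 ca 36 ∥ 4c.
Inner hash: even-index sum = 281 mod 256 = 25; odd-index sum = 278 mod 256 = 22 → 19 16.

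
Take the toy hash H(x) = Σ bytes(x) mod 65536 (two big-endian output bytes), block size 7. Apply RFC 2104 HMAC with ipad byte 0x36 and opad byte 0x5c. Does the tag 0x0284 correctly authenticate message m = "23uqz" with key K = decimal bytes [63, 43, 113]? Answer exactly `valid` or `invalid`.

valid

Key decimal bytes [63, 43, 113] = 3f 2b 71 is 3 bytes ≤ B = 7; zero-pad to 7 bytes: K' = 3f 2b 71 00 00 00 00.
K' ⊕ ipad = 09 1d 47 36 36 36 36; K' ⊕ opad = 63 77 2d 5c 5c 5c 5c.
Inner hash: sum = 9+29+71+54+54+54+54+50+51+117+113+122 = 778 → 03 0a.
Outer hash (recomputed tag): sum = 99+119+45+92+92+92+92+3+10 = 644 → 02 84.
Recomputed tag = 0284; claimed = 0284 → match.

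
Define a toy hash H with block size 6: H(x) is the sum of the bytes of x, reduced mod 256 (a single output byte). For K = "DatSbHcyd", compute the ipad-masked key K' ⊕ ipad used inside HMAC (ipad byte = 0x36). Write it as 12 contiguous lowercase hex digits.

603636363636

Key "DatSbHcyd" = 44 61 74 53 62 48 63 79 64 is 9 bytes > B = 6, so hash it first: H(key) = 56, then zero-pad to 6 bytes: K' = 56 00 00 00 00 00.
XOR each byte with 0x36: 56⊕36=60, 00⊕36=36, 00⊕36=36, 00⊕36=36, 00⊕36=36, 00⊕36=36.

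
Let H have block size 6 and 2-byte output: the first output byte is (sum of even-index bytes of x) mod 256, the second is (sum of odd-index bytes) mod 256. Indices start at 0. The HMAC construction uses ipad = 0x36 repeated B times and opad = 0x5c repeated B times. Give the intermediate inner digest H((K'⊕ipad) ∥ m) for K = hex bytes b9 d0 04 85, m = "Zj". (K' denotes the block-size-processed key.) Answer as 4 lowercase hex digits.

Key hex bytes b9 d0 04 85 is 4 bytes ≤ B = 6; zero-pad to 6 bytes: K' = b9 d0 04 85 00 00.
K' ⊕ ipad = 8f e6 32 b3 36 36.
Inner input = 8f e6 32 b3 36 36 ∥ 5a 6a.
Inner hash: even-index sum = 337 mod 256 = 81; odd-index sum = 569 mod 256 = 57 → 51 39.

5139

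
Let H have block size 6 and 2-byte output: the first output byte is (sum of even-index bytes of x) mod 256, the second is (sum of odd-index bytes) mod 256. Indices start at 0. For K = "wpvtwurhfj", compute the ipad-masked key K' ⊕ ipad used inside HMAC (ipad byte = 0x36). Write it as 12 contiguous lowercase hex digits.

0a1d36363636

Key "wpvtwurhfj" = 77 70 76 74 77 75 72 68 66 6a is 10 bytes > B = 6, so hash it first: H(key) = 3c 2b, then zero-pad to 6 bytes: K' = 3c 2b 00 00 00 00.
XOR each byte with 0x36: 3c⊕36=0a, 2b⊕36=1d, 00⊕36=36, 00⊕36=36, 00⊕36=36, 00⊕36=36.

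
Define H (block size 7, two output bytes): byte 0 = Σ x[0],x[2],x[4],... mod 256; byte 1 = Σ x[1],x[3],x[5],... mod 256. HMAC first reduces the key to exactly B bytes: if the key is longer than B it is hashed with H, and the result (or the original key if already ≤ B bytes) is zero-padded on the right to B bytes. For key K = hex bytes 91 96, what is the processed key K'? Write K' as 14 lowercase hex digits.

91960000000000

Key hex bytes 91 96 is 2 bytes ≤ B = 7; zero-pad to 7 bytes: K' = 91 96 00 00 00 00 00.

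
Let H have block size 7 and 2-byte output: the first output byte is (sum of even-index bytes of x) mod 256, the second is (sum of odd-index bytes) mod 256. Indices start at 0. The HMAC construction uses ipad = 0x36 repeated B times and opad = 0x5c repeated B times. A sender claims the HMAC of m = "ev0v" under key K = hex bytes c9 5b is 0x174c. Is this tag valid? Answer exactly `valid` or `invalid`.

Key hex bytes c9 5b is 2 bytes ≤ B = 7; zero-pad to 7 bytes: K' = c9 5b 00 00 00 00 00.
K' ⊕ ipad = ff 6d 36 36 36 36 36; K' ⊕ opad = 95 07 5c 5c 5c 5c 5c.
Inner hash: even-index sum = 653 mod 256 = 141; odd-index sum = 366 mod 256 = 110 → 8d 6e.
Outer hash (recomputed tag): even-index sum = 535 mod 256 = 23; odd-index sum = 332 mod 256 = 76 → 17 4c.
Recomputed tag = 174c; claimed = 174c → match.

valid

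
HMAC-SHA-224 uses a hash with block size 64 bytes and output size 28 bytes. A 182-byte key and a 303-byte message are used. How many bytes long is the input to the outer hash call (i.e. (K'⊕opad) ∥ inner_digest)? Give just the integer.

Key is 182 > 64 bytes, so it is hashed to 28 bytes then zero-padded to 64: |K'| = 64.
Outer input = (K'⊕opad) ∥ H(inner) → 64 + 28 = 92 bytes.

92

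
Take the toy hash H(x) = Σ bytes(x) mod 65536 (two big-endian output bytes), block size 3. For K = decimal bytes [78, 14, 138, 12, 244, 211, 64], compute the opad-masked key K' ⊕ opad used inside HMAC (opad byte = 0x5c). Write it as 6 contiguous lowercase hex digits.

5ea55c

Key decimal bytes [78, 14, 138, 12, 244, 211, 64] = 4e 0e 8a 0c f4 d3 40 is 7 bytes > B = 3, so hash it first: H(key) = 02 f9, then zero-pad to 3 bytes: K' = 02 f9 00.
XOR each byte with 0x5c: 02⊕5c=5e, f9⊕5c=a5, 00⊕5c=5c.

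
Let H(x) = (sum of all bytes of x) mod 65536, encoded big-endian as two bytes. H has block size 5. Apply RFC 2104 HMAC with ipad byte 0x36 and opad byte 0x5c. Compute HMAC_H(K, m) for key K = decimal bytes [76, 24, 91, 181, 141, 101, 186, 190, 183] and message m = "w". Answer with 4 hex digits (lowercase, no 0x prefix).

0324

Key decimal bytes [76, 24, 91, 181, 141, 101, 186, 190, 183] = 4c 18 5b b5 8d 65 ba be b7 is 9 bytes > B = 5, so hash it first: H(key) = 04 95, then zero-pad to 5 bytes: K' = 04 95 00 00 00.
K' ⊕ ipad = 32 a3 36 36 36.  K' ⊕ opad = 58 c9 5c 5c 5c.
Inner input = (K'⊕ipad) ∥ m = 32 a3 36 36 36 ∥ 77.
Inner hash: sum = 50+163+54+54+54+119 = 494 → 01 ee.
Outer input = (K'⊕opad) ∥ inner = 58 c9 5c 5c 5c ∥ 01 ee.
Outer hash (tag): sum = 88+201+92+92+92+1+238 = 804 → 03 24.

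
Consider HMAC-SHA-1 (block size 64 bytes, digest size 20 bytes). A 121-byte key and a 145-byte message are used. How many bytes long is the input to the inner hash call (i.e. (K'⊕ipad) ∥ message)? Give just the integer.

209

Key is 121 > 64 bytes, so it is hashed to 20 bytes then zero-padded to 64: |K'| = 64.
Inner input = (K'⊕ipad) ∥ m → 64 + 145 = 209 bytes.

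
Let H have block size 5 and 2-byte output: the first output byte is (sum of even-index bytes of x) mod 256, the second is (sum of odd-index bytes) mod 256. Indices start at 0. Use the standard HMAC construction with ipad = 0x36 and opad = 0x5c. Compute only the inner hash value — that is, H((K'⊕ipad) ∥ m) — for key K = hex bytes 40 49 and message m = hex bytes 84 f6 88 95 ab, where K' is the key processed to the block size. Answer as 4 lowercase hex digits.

Key hex bytes 40 49 is 2 bytes ≤ B = 5; zero-pad to 5 bytes: K' = 40 49 00 00 00.
K' ⊕ ipad = 76 7f 36 36 36.
Inner input = 76 7f 36 36 36 ∥ 84 f6 88 95 ab.
Inner hash: even-index sum = 621 mod 256 = 109; odd-index sum = 620 mod 256 = 108 → 6d 6c.

6d6c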